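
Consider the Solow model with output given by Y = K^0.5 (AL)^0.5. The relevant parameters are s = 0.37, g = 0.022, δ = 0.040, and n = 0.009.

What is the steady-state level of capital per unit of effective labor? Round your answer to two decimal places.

k* = 27.16

Steady state requires s·f(k) = (n + g + δ)·k, i.e. s·k^α = (n + g + δ)·k.
Rearranging, k^(1−α) = s / (n + g + δ).
k^0.5 = 0.37 / (0.009 + 0.022 + 0.040) = 0.37 / 0.071 = 5.2113
k* = 5.2113^(1/0.5) ≈ 27.1576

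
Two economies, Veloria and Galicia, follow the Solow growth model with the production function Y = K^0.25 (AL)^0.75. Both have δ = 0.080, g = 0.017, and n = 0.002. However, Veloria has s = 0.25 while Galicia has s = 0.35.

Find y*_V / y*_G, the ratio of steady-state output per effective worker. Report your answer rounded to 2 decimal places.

ratio ≈ 0.89

Steady-state y* = [s/(n + g + δ)]^(α/(1−α)), so the ratio is [ (s_V/(n + g + δ)_V) / (s_G/(n + g + δ)_G) ]^0.3333.
s_V/(n + g + δ)_V = 0.25/0.099 = 2.5253; s_G/(n + g + δ)_G = 0.35/0.099 = 3.5354.
Ratio = (2.5253/3.5354)^0.3333 = 0.7143^0.3333 ≈ 0.8939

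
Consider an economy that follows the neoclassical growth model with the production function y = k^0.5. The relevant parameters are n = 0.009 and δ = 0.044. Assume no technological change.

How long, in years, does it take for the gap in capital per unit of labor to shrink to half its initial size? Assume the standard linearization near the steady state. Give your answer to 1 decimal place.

Near the steady state the convergence rate is λ = (1 − α)(n + δ).
λ = (1 − 0.5) × 0.053 = 0.5 × 0.053 = 0.0265
Half-life = ln 2 / λ = 0.6931 / 0.0265 ≈ 26.15 years

half-life ≈ 26.2 years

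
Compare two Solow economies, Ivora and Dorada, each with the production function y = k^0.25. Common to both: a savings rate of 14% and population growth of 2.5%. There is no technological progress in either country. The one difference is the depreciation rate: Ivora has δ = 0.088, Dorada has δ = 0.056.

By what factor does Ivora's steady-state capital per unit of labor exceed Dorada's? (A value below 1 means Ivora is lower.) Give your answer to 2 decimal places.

ratio ≈ 0.64

Steady-state k* = [s/(n + δ)]^(1/(1−α)), so the ratio is [ (s_I/(n + δ)_I) / (s_D/(n + δ)_D) ]^1.3333.
s_I/(n + δ)_I = 0.14/0.113 = 1.2389; s_D/(n + δ)_D = 0.14/0.081 = 1.7284.
Ratio = (1.2389/1.7284)^1.3333 = 0.7168^1.3333 ≈ 0.6415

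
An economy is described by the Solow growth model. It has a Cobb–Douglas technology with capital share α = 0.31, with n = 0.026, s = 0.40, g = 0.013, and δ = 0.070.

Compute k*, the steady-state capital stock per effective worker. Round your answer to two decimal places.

k* = 6.58

In steady state, investment equals break-even investment: s·k^α = (n + g + δ)·k.
Dividing both sides by k: k^(1−α) = s / (n + g + δ).
k^0.69 = 0.40 / (0.026 + 0.013 + 0.070) = 0.40 / 0.109 = 3.6697
k* = 3.6697^(1/0.69) ≈ 6.5812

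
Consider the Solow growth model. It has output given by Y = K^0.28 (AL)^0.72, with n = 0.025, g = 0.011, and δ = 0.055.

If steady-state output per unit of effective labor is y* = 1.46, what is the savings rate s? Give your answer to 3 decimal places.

Steady state requires s·f(k) = (n + g + δ)·k, i.e. s·k^α = (n + g + δ)·k.
Since y* = [s/(n + g + δ)]^(α/(1−α)), we have s/(n + g + δ) = (y*)^((1−α)/α) = 1.46^2.5714 = 2.6462.
Therefore s = 2.6462 × (n + g + δ) = 2.6462 × 0.091 = 0.2408.

s ≈ 0.241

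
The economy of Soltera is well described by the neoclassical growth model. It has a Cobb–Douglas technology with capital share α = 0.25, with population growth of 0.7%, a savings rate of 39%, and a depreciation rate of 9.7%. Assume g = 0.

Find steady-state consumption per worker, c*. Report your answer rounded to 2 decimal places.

c* ≈ 0.95

Steady state requires s·f(k) = (n + δ)·k, i.e. s·k^α = (n + δ)·k.
Dividing both sides by k: k^(1−α) = s / (n + δ).
k^0.75 = 0.39 / (0.007 + 0.097) = 0.39 / 0.104 = 3.7500
k* = 3.7500^(1/0.75) ≈ 5.8261
y* = (k*)^α = 5.8261^0.25 ≈ 1.5536
c* = (1 − s)·y* = (1 − 0.39) × 1.5536 ≈ 0.9477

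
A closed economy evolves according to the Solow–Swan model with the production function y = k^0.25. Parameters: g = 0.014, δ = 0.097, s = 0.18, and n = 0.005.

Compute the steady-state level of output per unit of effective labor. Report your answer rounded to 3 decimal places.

y* ≈ 1.158

At the steady state, Δk = 0, so s·k^α = (n + g + δ)·k.
Dividing both sides by k: k^(1−α) = s / (n + g + δ).
k^0.75 = 0.18 / (0.005 + 0.014 + 0.097) = 0.18 / 0.116 = 1.5517
k* = 1.5517^(1/0.75) ≈ 1.7964
y* = (k*)^α = 1.7964^0.25 ≈ 1.1577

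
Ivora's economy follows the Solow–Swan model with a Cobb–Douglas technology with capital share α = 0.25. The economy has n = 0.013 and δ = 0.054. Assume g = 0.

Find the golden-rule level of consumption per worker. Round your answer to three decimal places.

c_gold ≈ 1.163

At the golden rule, f'(k) = n + δ, so α·k^(α−1) = n + δ and k_gold = (α/(n + δ))^(1/(1−α)).
k_gold = (0.25/0.067)^(1/0.75) = 3.7313^1.3333 ≈ 5.7871
c_gold = f(k_gold) − (n + δ)·k_gold = 1.5510 − 0.067×5.7871 ≈ 1.1633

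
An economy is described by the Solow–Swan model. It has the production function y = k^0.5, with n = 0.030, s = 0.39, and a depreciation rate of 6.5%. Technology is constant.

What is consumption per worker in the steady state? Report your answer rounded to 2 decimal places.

c* ≈ 2.50

At the steady state, Δk = 0, so s·k^α = (n + δ)·k.
Rearranging, k^(1−α) = s / (n + δ).
k^0.5 = 0.39 / (0.030 + 0.065) = 0.39 / 0.095 = 4.1053
k* = 4.1053^(1/0.5) ≈ 16.8535
y* = (k*)^α = 16.8535^0.5 ≈ 4.1053
c* = (1 − s)·y* = (1 − 0.39) × 4.1053 ≈ 2.5042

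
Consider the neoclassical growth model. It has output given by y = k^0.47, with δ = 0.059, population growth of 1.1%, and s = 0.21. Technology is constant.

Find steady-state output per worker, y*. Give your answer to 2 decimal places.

In steady state, investment equals break-even investment: s·k^α = (n + δ)·k.
Rearranging, k^(1−α) = s / (n + δ).
k^0.53 = 0.21 / (0.011 + 0.059) = 0.21 / 0.070 = 3.0000
k* = 3.0000^(1/0.53) ≈ 7.9475
y* = (k*)^α = 7.9475^0.47 ≈ 2.6492

y* ≈ 2.65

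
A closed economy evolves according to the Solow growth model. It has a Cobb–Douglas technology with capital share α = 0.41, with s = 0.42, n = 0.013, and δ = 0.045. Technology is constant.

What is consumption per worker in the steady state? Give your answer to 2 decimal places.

c* ≈ 2.30

In steady state, investment equals break-even investment: s·k^α = (n + δ)·k.
Rearranging, k^(1−α) = s / (n + δ).
k^0.59 = 0.42 / (0.013 + 0.045) = 0.42 / 0.058 = 7.2414
k* = 7.2414^(1/0.59) ≈ 28.6633
y* = (k*)^α = 28.6633^0.41 ≈ 3.9583
c* = (1 − s)·y* = (1 − 0.42) × 3.9583 ≈ 2.2958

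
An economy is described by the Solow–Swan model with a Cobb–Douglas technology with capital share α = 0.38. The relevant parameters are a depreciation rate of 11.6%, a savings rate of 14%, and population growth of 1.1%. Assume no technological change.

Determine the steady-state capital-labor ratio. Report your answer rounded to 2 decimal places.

k* = 1.17

At the steady state, Δk = 0, so s·k^α = (n + δ)·k.
Dividing both sides by k: k^(1−α) = s / (n + δ).
k^0.62 = 0.14 / (0.011 + 0.116) = 0.14 / 0.127 = 1.1024
k* = 1.1024^(1/0.62) ≈ 1.1703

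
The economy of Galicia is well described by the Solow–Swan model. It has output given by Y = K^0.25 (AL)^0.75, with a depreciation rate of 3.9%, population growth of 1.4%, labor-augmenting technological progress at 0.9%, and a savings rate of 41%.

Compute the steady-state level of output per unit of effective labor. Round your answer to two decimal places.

At the steady state, Δk = 0, so s·k^α = (n + g + δ)·k.
Rearranging, k^(1−α) = s / (n + g + δ).
k^0.75 = 0.41 / (0.014 + 0.009 + 0.039) = 0.41 / 0.062 = 6.6129
k* = 6.6129^(1/0.75) ≈ 12.4124
y* = (k*)^α = 12.4124^0.25 ≈ 1.8770

y* ≈ 1.88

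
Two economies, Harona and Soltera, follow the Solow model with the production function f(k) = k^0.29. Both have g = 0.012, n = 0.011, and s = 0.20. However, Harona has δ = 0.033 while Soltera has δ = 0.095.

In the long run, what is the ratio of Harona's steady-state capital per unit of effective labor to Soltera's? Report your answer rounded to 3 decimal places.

k*_H / k*_S ≈ 2.857

Steady-state k* = [s/(n + g + δ)]^(1/(1−α)), so the ratio is [ (s_H/(n + g + δ)_H) / (s_S/(n + g + δ)_S) ]^1.4085.
s_H/(n + g + δ)_H = 0.20/0.056 = 3.5714; s_S/(n + g + δ)_S = 0.20/0.118 = 1.6949.
Ratio = (3.5714/1.6949)^1.4085 = 2.1071^1.4085 ≈ 2.8570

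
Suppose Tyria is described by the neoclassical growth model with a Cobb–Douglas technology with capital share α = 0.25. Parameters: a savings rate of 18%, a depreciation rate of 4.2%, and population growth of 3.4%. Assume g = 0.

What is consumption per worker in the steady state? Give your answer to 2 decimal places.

In steady state, investment equals break-even investment: s·k^α = (n + δ)·k.
Dividing both sides by k: k^(1−α) = s / (n + δ).
k^0.75 = 0.18 / (0.034 + 0.042) = 0.18 / 0.076 = 2.3684
k* = 2.3684^(1/0.75) ≈ 3.1570
y* = (k*)^α = 3.1570^0.25 ≈ 1.3330
c* = (1 − s)·y* = (1 − 0.18) × 1.3330 ≈ 1.0931

c* ≈ 1.09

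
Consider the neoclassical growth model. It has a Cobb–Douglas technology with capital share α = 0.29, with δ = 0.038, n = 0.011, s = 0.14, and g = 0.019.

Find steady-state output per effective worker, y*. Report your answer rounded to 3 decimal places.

y* = 1.343

At the steady state, Δk = 0, so s·k^α = (n + g + δ)·k.
Dividing both sides by k: k^(1−α) = s / (n + g + δ).
k^0.71 = 0.14 / (0.011 + 0.019 + 0.038) = 0.14 / 0.068 = 2.0588
k* = 2.0588^(1/0.71) ≈ 2.7651
y* = (k*)^α = 2.7651^0.29 ≈ 1.3431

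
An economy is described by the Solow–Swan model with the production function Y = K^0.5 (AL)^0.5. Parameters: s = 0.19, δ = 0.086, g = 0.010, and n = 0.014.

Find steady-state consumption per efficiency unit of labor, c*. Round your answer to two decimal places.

In steady state, investment equals break-even investment: s·k^α = (n + g + δ)·k.
Rearranging, k^(1−α) = s / (n + g + δ).
k^0.5 = 0.19 / (0.014 + 0.010 + 0.086) = 0.19 / 0.110 = 1.7273
k* = 1.7273^(1/0.5) ≈ 2.9836
y* = (k*)^α = 2.9836^0.5 ≈ 1.7273
c* = (1 − s)·y* = (1 − 0.19) × 1.7273 ≈ 1.3991

c* ≈ 1.40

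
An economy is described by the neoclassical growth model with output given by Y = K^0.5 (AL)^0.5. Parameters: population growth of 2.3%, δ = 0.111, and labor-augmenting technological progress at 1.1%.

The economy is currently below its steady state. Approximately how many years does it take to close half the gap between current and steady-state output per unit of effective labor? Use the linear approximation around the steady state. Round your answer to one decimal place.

Near the steady state the convergence rate is λ = (1 − α)(n + g + δ).
λ = (1 − 0.5) × 0.145 = 0.5 × 0.145 = 0.0725
Half-life = ln 2 / λ = 0.6931 / 0.0725 ≈ 9.56 years

about 9.6 years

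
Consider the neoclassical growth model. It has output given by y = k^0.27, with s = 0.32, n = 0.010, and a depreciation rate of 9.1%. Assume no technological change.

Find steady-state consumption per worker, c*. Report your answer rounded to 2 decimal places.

c* = 1.04

In steady state, investment equals break-even investment: s·k^α = (n + δ)·k.
Rearranging, k^(1−α) = s / (n + δ).
k^0.73 = 0.32 / (0.010 + 0.091) = 0.32 / 0.101 = 3.1683
k* = 3.1683^(1/0.73) ≈ 4.8536
y* = (k*)^α = 4.8536^0.27 ≈ 1.5319
c* = (1 − s)·y* = (1 − 0.32) × 1.5319 ≈ 1.0417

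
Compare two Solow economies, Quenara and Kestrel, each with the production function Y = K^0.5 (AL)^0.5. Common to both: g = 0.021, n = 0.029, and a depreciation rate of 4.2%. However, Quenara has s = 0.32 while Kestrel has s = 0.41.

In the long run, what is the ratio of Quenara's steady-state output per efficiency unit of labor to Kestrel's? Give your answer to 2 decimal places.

Steady-state y* = [s/(n + g + δ)]^(α/(1−α)), so the ratio is [ (s_Q/(n + g + δ)_Q) / (s_K/(n + g + δ)_K) ]^1.
s_Q/(n + g + δ)_Q = 0.32/0.092 = 3.4783; s_K/(n + g + δ)_K = 0.41/0.092 = 4.4565.
Ratio = (3.4783/4.4565)^1 = 0.7805^1 ≈ 0.7805

y*_Q / y*_K ≈ 0.78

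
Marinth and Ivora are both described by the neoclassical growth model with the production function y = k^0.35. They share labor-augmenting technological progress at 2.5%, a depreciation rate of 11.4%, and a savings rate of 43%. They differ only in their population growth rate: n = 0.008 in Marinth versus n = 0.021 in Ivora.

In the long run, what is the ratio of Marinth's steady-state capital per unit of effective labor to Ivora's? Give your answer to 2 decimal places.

Steady-state k* = [s/(n + g + δ)]^(1/(1−α)), so the ratio is [ (s_M/(n + g + δ)_M) / (s_I/(n + g + δ)_I) ]^1.5385.
s_M/(n + g + δ)_M = 0.43/0.147 = 2.9252; s_I/(n + g + δ)_I = 0.43/0.160 = 2.6875.
Ratio = (2.9252/2.6875)^1.5385 = 1.0884^1.5385 ≈ 1.1392

k*_M / k*_I ≈ 1.14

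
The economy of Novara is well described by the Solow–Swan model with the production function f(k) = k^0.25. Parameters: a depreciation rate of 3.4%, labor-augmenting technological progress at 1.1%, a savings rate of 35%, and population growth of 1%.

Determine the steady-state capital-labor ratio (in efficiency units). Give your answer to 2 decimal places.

In steady state, investment equals break-even investment: s·k^α = (n + g + δ)·k.
Rearranging, k^(1−α) = s / (n + g + δ).
k^0.75 = 0.35 / (0.010 + 0.011 + 0.034) = 0.35 / 0.055 = 6.3636
k* = 6.3636^(1/0.75) ≈ 11.7924

k* = 11.79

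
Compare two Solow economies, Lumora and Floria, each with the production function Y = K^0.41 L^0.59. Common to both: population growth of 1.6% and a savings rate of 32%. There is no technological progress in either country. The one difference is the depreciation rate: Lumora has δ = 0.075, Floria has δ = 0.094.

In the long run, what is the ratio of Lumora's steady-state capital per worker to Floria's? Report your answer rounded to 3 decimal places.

k*_L / k*_F ≈ 1.379

Steady-state k* = [s/(n + δ)]^(1/(1−α)), so the ratio is [ (s_L/(n + δ)_L) / (s_F/(n + δ)_F) ]^1.6949.
s_L/(n + δ)_L = 0.32/0.091 = 3.5165; s_F/(n + δ)_F = 0.32/0.110 = 2.9091.
Ratio = (3.5165/2.9091)^1.6949 = 1.2088^1.6949 ≈ 1.3791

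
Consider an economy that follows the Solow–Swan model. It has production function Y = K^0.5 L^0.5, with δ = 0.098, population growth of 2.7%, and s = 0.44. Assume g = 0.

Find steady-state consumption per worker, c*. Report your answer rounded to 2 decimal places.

c* = 1.97

At the steady state, Δk = 0, so s·k^α = (n + δ)·k.
Dividing both sides by k: k^(1−α) = s / (n + δ).
k^0.5 = 0.44 / (0.027 + 0.098) = 0.44 / 0.125 = 3.5200
k* = 3.5200^(1/0.5) ≈ 12.3904
y* = (k*)^α = 12.3904^0.5 ≈ 3.5200
c* = (1 − s)·y* = (1 − 0.44) × 3.5200 ≈ 1.9712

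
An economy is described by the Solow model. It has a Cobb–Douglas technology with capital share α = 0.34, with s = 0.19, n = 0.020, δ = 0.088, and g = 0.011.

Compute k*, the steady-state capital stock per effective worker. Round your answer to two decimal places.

In steady state, investment equals break-even investment: s·k^α = (n + g + δ)·k.
Rearranging, k^(1−α) = s / (n + g + δ).
k^0.66 = 0.19 / (0.020 + 0.011 + 0.088) = 0.19 / 0.119 = 1.5966
k* = 1.5966^(1/0.66) ≈ 2.0318

k* ≈ 2.03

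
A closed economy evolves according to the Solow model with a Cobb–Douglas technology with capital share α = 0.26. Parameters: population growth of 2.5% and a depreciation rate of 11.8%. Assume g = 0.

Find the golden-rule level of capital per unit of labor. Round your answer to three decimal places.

k_gold ≈ 2.243

The golden rule sets f'(k) = n + δ, i.e. α·k^(α−1) = n + δ.
So k^(1−α) = α / (n + δ) = 0.26 / 0.143 = 1.8182.
k_gold = 1.8182^(1/0.74) ≈ 2.2432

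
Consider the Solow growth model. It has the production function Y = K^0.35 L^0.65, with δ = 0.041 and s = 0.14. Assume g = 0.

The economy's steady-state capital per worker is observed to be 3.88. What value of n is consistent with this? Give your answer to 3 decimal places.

Steady state requires s·f(k) = (n + δ)·k, i.e. s·k^α = (n + δ)·k.
So s / (n + δ) = (k*)^(1−α) = 3.88^0.65 = 2.4140.
Therefore n + δ = s / 2.4140 = 0.14 / 2.4140 = 0.0580, so n = 0.0580 − 0.041 = 0.0170.

n ≈ 0.017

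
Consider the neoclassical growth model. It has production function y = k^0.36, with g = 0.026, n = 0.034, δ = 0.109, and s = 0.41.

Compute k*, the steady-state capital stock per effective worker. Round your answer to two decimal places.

k* ≈ 3.99

At the steady state, Δk = 0, so s·k^α = (n + g + δ)·k.
Dividing both sides by k: k^(1−α) = s / (n + g + δ).
k^0.64 = 0.41 / (0.034 + 0.026 + 0.109) = 0.41 / 0.169 = 2.4260
k* = 2.4260^(1/0.64) ≈ 3.9939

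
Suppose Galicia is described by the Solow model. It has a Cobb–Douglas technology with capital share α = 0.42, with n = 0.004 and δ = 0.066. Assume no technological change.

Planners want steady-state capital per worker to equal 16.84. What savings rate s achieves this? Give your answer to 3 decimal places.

s ≈ 0.360

At the steady state, Δk = 0, so s·k^α = (n + δ)·k.
So s / (n + δ) = (k*)^(1−α) = 16.84^0.58 = 5.1437.
Therefore s = 5.1437 × (n + δ) = 5.1437 × 0.070 = 0.3601.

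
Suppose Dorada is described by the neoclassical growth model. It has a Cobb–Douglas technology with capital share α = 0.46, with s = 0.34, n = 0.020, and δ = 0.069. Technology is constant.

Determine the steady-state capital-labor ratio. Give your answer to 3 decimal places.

Steady state requires s·f(k) = (n + δ)·k, i.e. s·k^α = (n + δ)·k.
Dividing both sides by k: k^(1−α) = s / (n + δ).
k^0.54 = 0.34 / (0.020 + 0.069) = 0.34 / 0.089 = 3.8202
k* = 3.8202^(1/0.54) ≈ 11.9657

k* ≈ 11.966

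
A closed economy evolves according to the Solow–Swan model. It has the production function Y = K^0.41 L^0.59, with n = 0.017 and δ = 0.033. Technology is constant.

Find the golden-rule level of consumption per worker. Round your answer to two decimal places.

At the golden rule, f'(k) = n + δ, so α·k^(α−1) = n + δ and k_gold = (α/(n + δ))^(1/(1−α)).
k_gold = (0.41/0.050)^(1/0.59) = 8.2000^1.6949 ≈ 35.3853
c_gold = f(k_gold) − (n + δ)·k_gold = 4.3154 − 0.050×35.3853 ≈ 2.5461

c_gold ≈ 2.55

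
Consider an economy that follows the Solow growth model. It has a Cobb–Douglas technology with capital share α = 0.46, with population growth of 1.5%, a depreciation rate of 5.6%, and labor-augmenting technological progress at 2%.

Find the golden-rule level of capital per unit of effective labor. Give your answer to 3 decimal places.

The golden rule sets f'(k) = n + g + δ, i.e. α·k^(α−1) = n + g + δ.
So k^(1−α) = α / (n + g + δ) = 0.46 / 0.091 = 5.0549.
k_gold = 5.0549^(1/0.54) ≈ 20.0989

k_gold ≈ 20.099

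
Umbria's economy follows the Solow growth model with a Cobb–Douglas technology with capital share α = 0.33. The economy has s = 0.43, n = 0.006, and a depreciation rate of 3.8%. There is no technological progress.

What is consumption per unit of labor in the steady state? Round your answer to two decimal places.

Steady state requires s·f(k) = (n + δ)·k, i.e. s·k^α = (n + δ)·k.
Rearranging, k^(1−α) = s / (n + δ).
k^0.67 = 0.43 / (0.006 + 0.038) = 0.43 / 0.044 = 9.7727
k* = 9.7727^(1/0.67) ≈ 30.0354
y* = (k*)^α = 30.0354^0.33 ≈ 3.0734
c* = (1 − s)·y* = (1 − 0.43) × 3.0734 ≈ 1.7518

c* ≈ 1.75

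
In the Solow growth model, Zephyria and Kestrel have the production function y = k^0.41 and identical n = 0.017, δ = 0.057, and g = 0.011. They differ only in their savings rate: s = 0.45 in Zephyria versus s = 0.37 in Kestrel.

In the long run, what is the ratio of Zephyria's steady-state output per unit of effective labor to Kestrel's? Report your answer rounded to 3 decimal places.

Steady-state y* = [s/(n + g + δ)]^(α/(1−α)), so the ratio is [ (s_Z/(n + g + δ)_Z) / (s_K/(n + g + δ)_K) ]^0.6949.
s_Z/(n + g + δ)_Z = 0.45/0.085 = 5.2941; s_K/(n + g + δ)_K = 0.37/0.085 = 4.3529.
Ratio = (5.2941/4.3529)^0.6949 = 1.2162^0.6949 ≈ 1.1457

y*_Z / y*_K ≈ 1.146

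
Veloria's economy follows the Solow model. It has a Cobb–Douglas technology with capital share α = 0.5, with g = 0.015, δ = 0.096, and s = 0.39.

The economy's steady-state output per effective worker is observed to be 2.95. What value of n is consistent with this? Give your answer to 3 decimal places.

At the steady state, Δk = 0, so s·k^α = (n + g + δ)·k.
Since y* = [s/(n + g + δ)]^(α/(1−α)), we have s/(n + g + δ) = (y*)^((1−α)/α) = 2.95^1 = 2.9500.
Therefore n + g + δ = s / 2.9500 = 0.39 / 2.9500 = 0.1322, so n = 0.1322 − 0.111 = 0.0212.

n ≈ 0.021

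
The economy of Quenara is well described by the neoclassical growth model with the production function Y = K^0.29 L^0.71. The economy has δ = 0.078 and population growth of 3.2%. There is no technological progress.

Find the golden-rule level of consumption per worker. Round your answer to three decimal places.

c_gold ≈ 1.055

At the golden rule, f'(k) = n + δ, so α·k^(α−1) = n + δ and k_gold = (α/(n + δ))^(1/(1−α)).
k_gold = (0.29/0.110)^(1/0.71) = 2.6364^1.4085 ≈ 3.9174
c_gold = f(k_gold) − (n + δ)·k_gold = 1.4858 − 0.110×3.9174 ≈ 1.0549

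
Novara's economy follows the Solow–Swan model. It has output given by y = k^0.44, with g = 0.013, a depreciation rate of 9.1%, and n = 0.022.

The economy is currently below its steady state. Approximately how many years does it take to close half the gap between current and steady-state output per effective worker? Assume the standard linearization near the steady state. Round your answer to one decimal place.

Near the steady state the convergence rate is λ = (1 − α)(n + g + δ).
λ = (1 − 0.44) × 0.126 = 0.56 × 0.126 = 0.07056
Half-life = ln 2 / λ = 0.6931 / 0.07056 ≈ 9.82 years

about 9.8 years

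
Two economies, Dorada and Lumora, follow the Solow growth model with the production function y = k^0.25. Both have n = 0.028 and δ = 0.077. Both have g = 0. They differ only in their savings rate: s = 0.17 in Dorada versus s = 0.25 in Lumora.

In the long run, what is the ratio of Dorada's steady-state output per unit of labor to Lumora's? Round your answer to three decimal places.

Steady-state y* = [s/(n + δ)]^(α/(1−α)), so the ratio is [ (s_D/(n + δ)_D) / (s_L/(n + δ)_L) ]^0.3333.
s_D/(n + δ)_D = 0.17/0.105 = 1.6190; s_L/(n + δ)_L = 0.25/0.105 = 2.3810.
Ratio = (1.6190/2.3810)^0.3333 = 0.6800^0.3333 ≈ 0.8794

ratio ≈ 0.879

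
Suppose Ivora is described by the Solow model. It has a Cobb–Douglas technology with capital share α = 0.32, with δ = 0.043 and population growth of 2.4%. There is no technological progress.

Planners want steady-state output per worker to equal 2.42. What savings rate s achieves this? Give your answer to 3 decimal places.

s ≈ 0.438

Steady state requires s·f(k) = (n + δ)·k, i.e. s·k^α = (n + δ)·k.
Since y* = [s/(n + δ)]^(α/(1−α)), we have s/(n + δ) = (y*)^((1−α)/α) = 2.42^2.125 = 6.5405.
Therefore s = 6.5405 × (n + δ) = 6.5405 × 0.067 = 0.4382.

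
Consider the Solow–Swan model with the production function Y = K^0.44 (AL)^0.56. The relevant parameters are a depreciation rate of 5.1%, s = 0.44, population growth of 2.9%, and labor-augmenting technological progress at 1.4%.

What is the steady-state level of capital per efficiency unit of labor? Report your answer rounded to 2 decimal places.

k* = 15.74

In steady state, investment equals break-even investment: s·k^α = (n + g + δ)·k.
Rearranging, k^(1−α) = s / (n + g + δ).
k^0.56 = 0.44 / (0.029 + 0.014 + 0.051) = 0.44 / 0.094 = 4.6809
k* = 4.6809^(1/0.56) ≈ 15.7404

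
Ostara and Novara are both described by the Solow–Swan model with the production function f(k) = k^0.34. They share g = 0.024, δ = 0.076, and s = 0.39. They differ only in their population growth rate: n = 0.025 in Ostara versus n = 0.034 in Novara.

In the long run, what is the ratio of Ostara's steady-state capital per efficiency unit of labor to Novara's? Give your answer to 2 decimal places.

Steady-state k* = [s/(n + g + δ)]^(1/(1−α)), so the ratio is [ (s_O/(n + g + δ)_O) / (s_N/(n + g + δ)_N) ]^1.5152.
s_O/(n + g + δ)_O = 0.39/0.125 = 3.1200; s_N/(n + g + δ)_N = 0.39/0.134 = 2.9104.
Ratio = (3.1200/2.9104)^1.5152 = 1.0720^1.5152 ≈ 1.1111

ratio ≈ 1.11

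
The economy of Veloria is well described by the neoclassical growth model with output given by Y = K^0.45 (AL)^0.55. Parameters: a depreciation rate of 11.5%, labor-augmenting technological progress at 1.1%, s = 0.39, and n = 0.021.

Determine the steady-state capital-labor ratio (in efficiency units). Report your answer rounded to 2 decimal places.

k* = 5.89

At the steady state, Δk = 0, so s·k^α = (n + g + δ)·k.
Dividing both sides by k: k^(1−α) = s / (n + g + δ).
k^0.55 = 0.39 / (0.021 + 0.011 + 0.115) = 0.39 / 0.147 = 2.6531
k* = 2.6531^(1/0.55) ≈ 5.8947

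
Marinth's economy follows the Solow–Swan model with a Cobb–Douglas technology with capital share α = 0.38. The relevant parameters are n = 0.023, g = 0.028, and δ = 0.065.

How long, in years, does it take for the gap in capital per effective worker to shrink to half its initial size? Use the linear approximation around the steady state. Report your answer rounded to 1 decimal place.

half-life ≈ 9.6 years

Near the steady state the convergence rate is λ = (1 − α)(n + g + δ).
λ = (1 − 0.38) × 0.116 = 0.62 × 0.116 = 0.07192
Half-life = ln 2 / λ = 0.6931 / 0.07192 ≈ 9.64 years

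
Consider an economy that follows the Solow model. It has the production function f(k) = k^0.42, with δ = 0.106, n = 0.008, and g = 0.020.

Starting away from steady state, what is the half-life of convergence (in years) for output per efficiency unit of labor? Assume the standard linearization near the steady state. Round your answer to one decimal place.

Near the steady state the convergence rate is λ = (1 − α)(n + g + δ).
λ = (1 − 0.42) × 0.134 = 0.58 × 0.134 = 0.07772
Half-life = ln 2 / λ = 0.6931 / 0.07772 ≈ 8.92 years

half-life ≈ 8.9 years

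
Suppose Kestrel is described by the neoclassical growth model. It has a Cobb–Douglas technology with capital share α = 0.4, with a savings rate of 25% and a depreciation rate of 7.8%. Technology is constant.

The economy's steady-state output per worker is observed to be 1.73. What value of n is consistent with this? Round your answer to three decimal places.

In steady state, investment equals break-even investment: s·k^α = (n + δ)·k.
Since y* = [s/(n + δ)]^(α/(1−α)), we have s/(n + δ) = (y*)^((1−α)/α) = 1.73^1.5 = 2.2755.
Therefore n + δ = s / 2.2755 = 0.25 / 2.2755 = 0.1099, so n = 0.1099 − 0.078 = 0.0319.

n ≈ 0.032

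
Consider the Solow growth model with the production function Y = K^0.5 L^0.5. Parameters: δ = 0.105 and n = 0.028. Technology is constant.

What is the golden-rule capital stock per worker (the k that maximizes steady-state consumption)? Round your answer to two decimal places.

k_gold ≈ 14.13

The golden rule sets f'(k) = n + δ, i.e. α·k^(α−1) = n + δ.
So k^(1−α) = α / (n + δ) = 0.5 / 0.133 = 3.7594.
k_gold = 3.7594^(1/0.5) ≈ 14.1331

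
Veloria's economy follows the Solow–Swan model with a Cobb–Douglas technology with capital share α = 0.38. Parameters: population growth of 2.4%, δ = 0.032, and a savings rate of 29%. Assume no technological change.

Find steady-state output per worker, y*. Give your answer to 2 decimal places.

y* ≈ 2.74

Steady state requires s·f(k) = (n + δ)·k, i.e. s·k^α = (n + δ)·k.
Rearranging, k^(1−α) = s / (n + δ).
k^0.62 = 0.29 / (0.024 + 0.032) = 0.29 / 0.056 = 5.1786
k* = 5.1786^(1/0.62) ≈ 14.1891
y* = (k*)^α = 14.1891^0.38 ≈ 2.7400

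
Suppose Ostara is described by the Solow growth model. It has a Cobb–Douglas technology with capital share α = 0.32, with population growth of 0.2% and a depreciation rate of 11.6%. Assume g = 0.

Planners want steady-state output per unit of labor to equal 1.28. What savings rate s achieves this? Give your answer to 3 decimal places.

In steady state, investment equals break-even investment: s·k^α = (n + δ)·k.
Since y* = [s/(n + δ)]^(α/(1−α)), we have s/(n + δ) = (y*)^((1−α)/α) = 1.28^2.125 = 1.6897.
Therefore s = 1.6897 × (n + δ) = 1.6897 × 0.118 = 0.1994.

s ≈ 0.199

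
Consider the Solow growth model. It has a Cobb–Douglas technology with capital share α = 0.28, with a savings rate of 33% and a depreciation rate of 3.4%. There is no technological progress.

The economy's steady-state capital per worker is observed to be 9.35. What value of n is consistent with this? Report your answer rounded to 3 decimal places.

n ≈ 0.032

At the steady state, Δk = 0, so s·k^α = (n + δ)·k.
So s / (n + δ) = (k*)^(1−α) = 9.35^0.72 = 5.0002.
Therefore n + δ = s / 5.0002 = 0.33 / 5.0002 = 0.0660, so n = 0.0660 − 0.034 = 0.0320.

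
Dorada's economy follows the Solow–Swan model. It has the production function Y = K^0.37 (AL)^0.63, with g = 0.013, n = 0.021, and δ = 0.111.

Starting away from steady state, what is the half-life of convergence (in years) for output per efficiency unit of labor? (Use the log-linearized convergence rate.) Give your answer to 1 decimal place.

about 7.6 years

Near the steady state the convergence rate is λ = (1 − α)(n + g + δ).
λ = (1 − 0.37) × 0.145 = 0.63 × 0.145 = 0.09135
Half-life = ln 2 / λ = 0.6931 / 0.09135 ≈ 7.59 years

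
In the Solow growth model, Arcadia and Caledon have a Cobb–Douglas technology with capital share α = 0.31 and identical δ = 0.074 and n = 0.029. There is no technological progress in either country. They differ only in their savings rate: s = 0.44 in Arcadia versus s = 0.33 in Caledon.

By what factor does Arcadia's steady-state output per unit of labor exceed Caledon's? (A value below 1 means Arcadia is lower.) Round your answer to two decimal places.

y*_A / y*_C ≈ 1.14

Steady-state y* = [s/(n + δ)]^(α/(1−α)), so the ratio is [ (s_A/(n + δ)_A) / (s_C/(n + δ)_C) ]^0.4493.
s_A/(n + δ)_A = 0.44/0.103 = 4.2718; s_C/(n + δ)_C = 0.33/0.103 = 3.2039.
Ratio = (4.2718/3.2039)^0.4493 = 1.3333^0.4493 ≈ 1.1380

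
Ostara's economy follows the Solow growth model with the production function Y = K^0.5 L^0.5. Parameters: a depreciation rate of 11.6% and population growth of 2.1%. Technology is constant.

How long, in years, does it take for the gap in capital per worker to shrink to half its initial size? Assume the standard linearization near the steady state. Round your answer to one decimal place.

half-life ≈ 10.1 years

Near the steady state the convergence rate is λ = (1 − α)(n + δ).
λ = (1 − 0.5) × 0.137 = 0.5 × 0.137 = 0.0685
Half-life = ln 2 / λ = 0.6931 / 0.0685 ≈ 10.12 years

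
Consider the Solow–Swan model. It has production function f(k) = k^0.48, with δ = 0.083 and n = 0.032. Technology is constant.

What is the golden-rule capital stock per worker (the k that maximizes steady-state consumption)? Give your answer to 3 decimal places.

k_gold ≈ 15.608

The golden rule sets f'(k) = n + δ, i.e. α·k^(α−1) = n + δ.
So k^(1−α) = α / (n + δ) = 0.48 / 0.115 = 4.1739.
k_gold = 4.1739^(1/0.52) ≈ 15.6081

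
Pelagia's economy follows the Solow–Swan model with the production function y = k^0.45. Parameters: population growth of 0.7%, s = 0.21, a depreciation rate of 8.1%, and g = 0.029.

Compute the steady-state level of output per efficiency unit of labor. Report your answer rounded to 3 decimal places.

y* = 1.614

Steady state requires s·f(k) = (n + g + δ)·k, i.e. s·k^α = (n + g + δ)·k.
Rearranging, k^(1−α) = s / (n + g + δ).
k^0.55 = 0.21 / (0.007 + 0.029 + 0.081) = 0.21 / 0.117 = 1.7949
k* = 1.7949^(1/0.55) ≈ 2.8966
y* = (k*)^α = 2.8966^0.45 ≈ 1.6138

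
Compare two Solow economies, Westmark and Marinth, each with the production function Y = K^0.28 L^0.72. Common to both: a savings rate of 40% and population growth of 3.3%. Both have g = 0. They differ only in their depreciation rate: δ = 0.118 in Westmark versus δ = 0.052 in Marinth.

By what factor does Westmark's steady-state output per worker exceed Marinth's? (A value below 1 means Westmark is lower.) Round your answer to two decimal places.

Steady-state y* = [s/(n + δ)]^(α/(1−α)), so the ratio is [ (s_W/(n + δ)_W) / (s_M/(n + δ)_M) ]^0.3889.
s_W/(n + δ)_W = 0.40/0.151 = 2.6490; s_M/(n + δ)_M = 0.40/0.085 = 4.7059.
Ratio = (2.6490/4.7059)^0.3889 = 0.5629^0.3889 ≈ 0.7997

ratio ≈ 0.80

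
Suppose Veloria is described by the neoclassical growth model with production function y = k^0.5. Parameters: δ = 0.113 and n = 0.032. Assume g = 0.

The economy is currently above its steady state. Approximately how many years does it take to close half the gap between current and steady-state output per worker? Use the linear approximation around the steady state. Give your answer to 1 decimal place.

about 9.6 years

Near the steady state the convergence rate is λ = (1 − α)(n + δ).
λ = (1 − 0.5) × 0.145 = 0.5 × 0.145 = 0.0725
Half-life = ln 2 / λ = 0.6931 / 0.0725 ≈ 9.56 years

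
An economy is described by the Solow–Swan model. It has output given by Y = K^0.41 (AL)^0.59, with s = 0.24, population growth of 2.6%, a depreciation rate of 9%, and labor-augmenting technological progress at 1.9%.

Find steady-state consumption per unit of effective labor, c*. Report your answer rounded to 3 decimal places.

c* ≈ 1.134

Steady state requires s·f(k) = (n + g + δ)·k, i.e. s·k^α = (n + g + δ)·k.
Dividing both sides by k: k^(1−α) = s / (n + g + δ).
k^0.59 = 0.24 / (0.026 + 0.019 + 0.090) = 0.24 / 0.135 = 1.7778
k* = 1.7778^(1/0.59) ≈ 2.6517
y* = (k*)^α = 2.6517^0.41 ≈ 1.4916
c* = (1 − s)·y* = (1 − 0.24) × 1.4916 ≈ 1.1336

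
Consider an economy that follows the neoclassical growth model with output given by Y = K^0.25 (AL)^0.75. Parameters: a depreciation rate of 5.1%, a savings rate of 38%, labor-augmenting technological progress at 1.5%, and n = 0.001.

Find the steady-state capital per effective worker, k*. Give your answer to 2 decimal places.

k* ≈ 10.11

In steady state, investment equals break-even investment: s·k^α = (n + g + δ)·k.
Dividing both sides by k: k^(1−α) = s / (n + g + δ).
k^0.75 = 0.38 / (0.001 + 0.015 + 0.051) = 0.38 / 0.067 = 5.6716
k* = 5.6716^(1/0.75) ≈ 10.1144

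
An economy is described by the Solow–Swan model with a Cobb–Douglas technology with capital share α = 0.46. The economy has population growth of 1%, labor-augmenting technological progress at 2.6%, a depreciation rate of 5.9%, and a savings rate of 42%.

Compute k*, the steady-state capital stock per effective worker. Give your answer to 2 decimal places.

k* ≈ 15.68

Steady state requires s·f(k) = (n + g + δ)·k, i.e. s·k^α = (n + g + δ)·k.
Dividing both sides by k: k^(1−α) = s / (n + g + δ).
k^0.54 = 0.42 / (0.010 + 0.026 + 0.059) = 0.42 / 0.095 = 4.4211
k* = 4.4211^(1/0.54) ≈ 15.6829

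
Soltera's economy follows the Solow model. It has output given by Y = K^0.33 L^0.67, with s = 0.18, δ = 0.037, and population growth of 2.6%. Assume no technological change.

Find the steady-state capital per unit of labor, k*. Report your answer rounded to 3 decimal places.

At the steady state, Δk = 0, so s·k^α = (n + δ)·k.
Rearranging, k^(1−α) = s / (n + δ).
k^0.67 = 0.18 / (0.026 + 0.037) = 0.18 / 0.063 = 2.8571
k* = 2.8571^(1/0.67) ≈ 4.7917

k* = 4.792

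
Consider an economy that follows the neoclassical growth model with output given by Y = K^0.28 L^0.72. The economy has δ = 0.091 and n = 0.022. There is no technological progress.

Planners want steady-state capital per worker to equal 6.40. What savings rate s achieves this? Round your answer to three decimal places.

At the steady state, Δk = 0, so s·k^α = (n + δ)·k.
So s / (n + δ) = (k*)^(1−α) = 6.40^0.72 = 3.8058.
Therefore s = 3.8058 × (n + δ) = 3.8058 × 0.113 = 0.4301.

s ≈ 0.430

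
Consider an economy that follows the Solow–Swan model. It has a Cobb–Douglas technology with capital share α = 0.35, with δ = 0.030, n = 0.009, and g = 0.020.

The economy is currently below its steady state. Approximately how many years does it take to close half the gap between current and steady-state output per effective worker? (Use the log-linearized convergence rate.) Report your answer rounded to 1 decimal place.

Near the steady state the convergence rate is λ = (1 − α)(n + g + δ).
λ = (1 − 0.35) × 0.059 = 0.65 × 0.059 = 0.03835
Half-life = ln 2 / λ = 0.6931 / 0.03835 ≈ 18.07 years

t_½ ≈ 18.1 years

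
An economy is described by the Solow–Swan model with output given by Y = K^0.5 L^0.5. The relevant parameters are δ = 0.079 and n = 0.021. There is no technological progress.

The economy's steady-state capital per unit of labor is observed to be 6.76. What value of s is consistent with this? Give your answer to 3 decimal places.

s ≈ 0.260

At the steady state, Δk = 0, so s·k^α = (n + δ)·k.
So s / (n + δ) = (k*)^(1−α) = 6.76^0.5 = 2.6000.
Therefore s = 2.6000 × (n + δ) = 2.6000 × 0.100 = 0.2600.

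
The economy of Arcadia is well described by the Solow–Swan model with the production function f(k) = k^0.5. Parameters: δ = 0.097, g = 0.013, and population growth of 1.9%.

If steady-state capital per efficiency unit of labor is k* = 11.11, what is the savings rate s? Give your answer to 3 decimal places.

s ≈ 0.430

In steady state, investment equals break-even investment: s·k^α = (n + g + δ)·k.
So s / (n + g + δ) = (k*)^(1−α) = 11.11^0.5 = 3.3332.
Therefore s = 3.3332 × (n + g + δ) = 3.3332 × 0.129 = 0.4300.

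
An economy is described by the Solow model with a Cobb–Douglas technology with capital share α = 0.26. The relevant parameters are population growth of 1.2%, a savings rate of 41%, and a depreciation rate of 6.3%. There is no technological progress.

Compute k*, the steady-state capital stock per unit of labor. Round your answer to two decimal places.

k* ≈ 9.93

At the steady state, Δk = 0, so s·k^α = (n + δ)·k.
Rearranging, k^(1−α) = s / (n + δ).
k^0.74 = 0.41 / (0.012 + 0.063) = 0.41 / 0.075 = 5.4667
k* = 5.4667^(1/0.74) ≈ 9.9295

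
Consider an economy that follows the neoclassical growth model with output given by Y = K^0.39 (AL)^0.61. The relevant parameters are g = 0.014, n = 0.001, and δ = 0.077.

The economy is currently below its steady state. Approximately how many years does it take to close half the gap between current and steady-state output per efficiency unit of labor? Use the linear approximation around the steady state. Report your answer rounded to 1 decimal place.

Near the steady state the convergence rate is λ = (1 − α)(n + g + δ).
λ = (1 − 0.39) × 0.092 = 0.61 × 0.092 = 0.05612
Half-life = ln 2 / λ = 0.6931 / 0.05612 ≈ 12.35 years

about 12.4 years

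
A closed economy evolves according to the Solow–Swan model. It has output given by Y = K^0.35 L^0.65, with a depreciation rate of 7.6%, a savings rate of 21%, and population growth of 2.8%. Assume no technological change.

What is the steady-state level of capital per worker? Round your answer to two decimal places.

In steady state, investment equals break-even investment: s·k^α = (n + δ)·k.
Rearranging, k^(1−α) = s / (n + δ).
k^0.65 = 0.21 / (0.028 + 0.076) = 0.21 / 0.104 = 2.0192
k* = 2.0192^(1/0.65) ≈ 2.9479

k* = 2.95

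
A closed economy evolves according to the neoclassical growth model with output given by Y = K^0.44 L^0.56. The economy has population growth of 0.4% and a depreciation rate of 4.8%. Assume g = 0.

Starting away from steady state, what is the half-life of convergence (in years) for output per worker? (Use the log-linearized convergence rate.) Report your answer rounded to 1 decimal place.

Near the steady state the convergence rate is λ = (1 − α)(n + δ).
λ = (1 − 0.44) × 0.052 = 0.56 × 0.052 = 0.02912
Half-life = ln 2 / λ = 0.6931 / 0.02912 ≈ 23.80 years

t_½ ≈ 23.8 years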